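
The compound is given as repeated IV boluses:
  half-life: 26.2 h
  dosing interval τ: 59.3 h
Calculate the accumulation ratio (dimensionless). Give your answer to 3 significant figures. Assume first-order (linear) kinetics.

k = ln2 / t½ = 0.693147 / 26.2 = 0.02646 h⁻¹
e^(−kτ) = e^(−0.02646 × 59.3) = 0.2082
Accumulation ratio R = 1 / (1 − e^(−kτ)) = 1 / (1 − 0.2082) = 1.263

1.26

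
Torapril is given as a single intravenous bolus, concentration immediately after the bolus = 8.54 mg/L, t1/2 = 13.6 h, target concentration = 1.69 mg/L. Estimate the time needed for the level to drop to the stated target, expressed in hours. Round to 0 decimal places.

32 h

k = ln2 / t½ = 0.693147 / 13.6 = 0.05097 h⁻¹
t = ln(C₀ / C) / k = ln(8.540 / 1.69) / 0.05097
  = ln(5.053) / 0.05097 = 1.620 / 0.05097 = 31.78 h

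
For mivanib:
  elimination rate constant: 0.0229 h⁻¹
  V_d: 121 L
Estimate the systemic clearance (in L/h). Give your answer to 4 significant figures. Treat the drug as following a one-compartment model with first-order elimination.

CL = k × Vd = 0.0229 × 121 = 2.771 L/h

2.771 L/h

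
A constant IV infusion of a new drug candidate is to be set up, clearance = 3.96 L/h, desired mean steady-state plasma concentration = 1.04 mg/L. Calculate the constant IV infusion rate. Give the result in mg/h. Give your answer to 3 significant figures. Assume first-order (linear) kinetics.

At steady state, infusion rate R₀ = Css × CL = 1.04 × 3.960 = 4.118 mg/h

4.12 mg/h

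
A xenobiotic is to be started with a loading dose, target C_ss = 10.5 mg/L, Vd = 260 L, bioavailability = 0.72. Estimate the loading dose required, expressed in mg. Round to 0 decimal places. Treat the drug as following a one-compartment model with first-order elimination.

LD = Css × Vd / F = 10.5 × 260 / 0.72 = 3792 mg

3792 mg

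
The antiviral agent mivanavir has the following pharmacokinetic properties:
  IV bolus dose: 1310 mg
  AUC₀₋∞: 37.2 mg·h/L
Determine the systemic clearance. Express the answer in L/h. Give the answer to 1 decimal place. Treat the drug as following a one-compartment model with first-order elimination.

CL = Dose / AUC = 1310 / 37.2 = 35.22 L/h

35.2 L/h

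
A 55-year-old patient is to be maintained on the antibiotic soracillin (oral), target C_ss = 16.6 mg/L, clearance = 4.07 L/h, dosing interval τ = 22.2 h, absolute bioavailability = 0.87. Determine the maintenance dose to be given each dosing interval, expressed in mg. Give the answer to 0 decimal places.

1724 mg

At steady state, F × (Dose/τ) = Css × CL.
Dose = Css × CL × τ / F = 16.6 × 4.070 × 22.2 / 0.87 = 1724 mg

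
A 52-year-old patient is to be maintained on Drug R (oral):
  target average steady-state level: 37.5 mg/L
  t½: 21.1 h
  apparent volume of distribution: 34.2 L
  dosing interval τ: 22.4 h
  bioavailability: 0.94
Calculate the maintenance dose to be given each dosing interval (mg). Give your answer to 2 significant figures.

k = ln2 / t½ = 0.693147 / 21.1 = 0.03285 h⁻¹
CL = k × Vd = 0.03285 × 34.2 = 1.123 L/h
At steady state, F × (Dose/τ) = Css × CL.
Dose = Css × CL × τ / F = 37.5 × 1.123 × 22.4 / 0.94 = 1004 mg

1000 mg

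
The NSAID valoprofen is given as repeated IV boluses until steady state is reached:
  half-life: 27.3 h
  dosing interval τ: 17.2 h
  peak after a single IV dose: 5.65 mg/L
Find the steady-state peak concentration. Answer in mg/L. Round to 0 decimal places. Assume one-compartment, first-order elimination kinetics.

16 mg/L

k = ln2 / t½ = 0.693147 / 27.3 = 0.02539 h⁻¹
e^(−kτ) = e^(−0.02539 × 17.2) = 0.6462
Accumulation ratio R = 1 / (1 − e^(−kτ)) = 1 / (1 − 0.6462) = 2.826
Steady-state peak = C₀ × R = 5.65 × 2.826 = 15.97 mg/L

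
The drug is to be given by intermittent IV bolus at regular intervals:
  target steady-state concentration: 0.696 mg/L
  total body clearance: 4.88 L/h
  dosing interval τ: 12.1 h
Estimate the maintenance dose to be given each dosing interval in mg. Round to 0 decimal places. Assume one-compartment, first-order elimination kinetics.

At steady state, Dose/τ = Css × CL.
Dose = Css × CL × τ = 0.696 × 4.880 × 12.1 = 41.10 mg

41 mg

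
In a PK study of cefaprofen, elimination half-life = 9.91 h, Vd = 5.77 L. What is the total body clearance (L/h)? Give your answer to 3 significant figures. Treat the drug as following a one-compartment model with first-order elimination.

k = ln2 / t½ = 0.693147 / 9.91 = 0.06994 h⁻¹
CL = k × Vd = 0.06994 × 5.77 = 0.4036 L/h

0.404 L/h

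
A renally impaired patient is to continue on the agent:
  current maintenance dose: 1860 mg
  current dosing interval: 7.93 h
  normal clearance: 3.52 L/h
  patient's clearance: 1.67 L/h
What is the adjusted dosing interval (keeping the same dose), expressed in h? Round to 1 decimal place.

16.7 h

To keep the same average steady-state level, dosing rate must scale with clearance.
CL ratio = 1.67 / 3.52 = 0.4744
New interval (same dose) = 7.93 / 0.4744 = 16.72 h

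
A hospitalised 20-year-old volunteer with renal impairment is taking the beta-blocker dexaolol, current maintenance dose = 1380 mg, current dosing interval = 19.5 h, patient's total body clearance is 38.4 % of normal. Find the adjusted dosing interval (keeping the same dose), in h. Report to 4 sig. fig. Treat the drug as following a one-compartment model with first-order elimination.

To keep the same average steady-state level, dosing rate must scale with clearance.
CL ratio = 38.4 / 100 = 0.3840
New interval (same dose) = 19.5 / 0.3840 = 50.78 h

50.78 h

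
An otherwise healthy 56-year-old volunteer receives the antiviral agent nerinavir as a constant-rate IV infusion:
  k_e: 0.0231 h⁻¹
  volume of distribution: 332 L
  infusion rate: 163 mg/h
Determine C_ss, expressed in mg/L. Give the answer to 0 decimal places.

21 mg/L

CL = k × Vd = 0.02310 × 332 = 7.669 L/h
At steady state Css = R₀ / CL = 163 / 7.669 = 21.25 mg/L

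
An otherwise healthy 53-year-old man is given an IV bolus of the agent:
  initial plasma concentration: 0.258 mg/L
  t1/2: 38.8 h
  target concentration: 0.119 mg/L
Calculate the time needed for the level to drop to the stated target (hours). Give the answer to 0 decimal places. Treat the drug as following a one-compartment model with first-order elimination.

k = ln2 / t½ = 0.693147 / 38.8 = 0.01786 h⁻¹
t = ln(C₀ / C) / k = ln(0.2580 / 0.119) / 0.01786
  = ln(2.168) / 0.01786 = 0.7738 / 0.01786 = 43.33 h

43 h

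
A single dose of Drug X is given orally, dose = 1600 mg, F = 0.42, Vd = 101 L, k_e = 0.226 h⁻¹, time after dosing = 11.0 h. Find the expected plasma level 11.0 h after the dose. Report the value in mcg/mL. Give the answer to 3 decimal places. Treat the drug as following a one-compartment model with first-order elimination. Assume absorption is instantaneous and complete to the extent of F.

Amount reaching circulation = F × Dose = 0.42 × 1600 = 672.0 mg
C₀ = F·Dose / Vd = 672.0 / 101 = 6.653 mg/L
C = C₀ · e^(−k·t) = 6.653 × e^(−0.2260 × 11.0)
  = 6.653 × 0.08324 = 0.5538 mg/L
(0.5538 mg/L = 0.5538 mcg/mL)

0.554 mcg/mL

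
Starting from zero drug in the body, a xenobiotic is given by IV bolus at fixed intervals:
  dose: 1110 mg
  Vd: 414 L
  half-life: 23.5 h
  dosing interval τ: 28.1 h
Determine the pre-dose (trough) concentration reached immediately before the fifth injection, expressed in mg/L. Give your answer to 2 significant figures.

C₀ per dose = Dose / Vd = 1110 / 414 = 2.681 mg/L
k = ln2 / t½ = 0.693147 / 23.5 = 0.02950 h⁻¹
Fraction remaining after one interval: r = e^(−kτ) = e^(−0.02950 × 28.1) = 0.4365
Before dose 5, 4 doses have been given (aged 1τ, 2τ, 3τ, 4τ).
C_trough = C₀ × (r + r² + … + r^4) = C₀ × r(1−r^4)/(1−r)
        = 2.681 × 0.4365 × (1 − 0.03630) / (1 − 0.4365) = 2.001 mg/L

2.0 mg/L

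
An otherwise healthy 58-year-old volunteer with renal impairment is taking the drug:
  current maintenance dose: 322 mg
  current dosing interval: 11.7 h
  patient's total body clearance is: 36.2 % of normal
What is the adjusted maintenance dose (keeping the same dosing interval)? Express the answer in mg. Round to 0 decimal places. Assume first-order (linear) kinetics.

To keep the same average steady-state level, dosing rate must scale with clearance.
CL ratio = 36.2 / 100 = 0.3620
New dose (same interval) = 322 × 0.3620 = 116.6 mg

117 mg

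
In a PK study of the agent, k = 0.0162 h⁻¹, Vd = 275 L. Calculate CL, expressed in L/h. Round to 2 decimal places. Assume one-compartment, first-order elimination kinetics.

CL = k × Vd = 0.0162 × 275 = 4.455 L/h

4.46 L/h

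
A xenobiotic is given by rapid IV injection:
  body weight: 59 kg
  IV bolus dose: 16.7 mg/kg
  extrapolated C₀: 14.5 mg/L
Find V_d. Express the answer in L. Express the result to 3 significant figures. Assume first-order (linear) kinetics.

Dose = 16.7 × 59 = 985.3 mg
Vd = Dose / C₀ = 985.3 / 14.5 = 67.95 L

68.0 L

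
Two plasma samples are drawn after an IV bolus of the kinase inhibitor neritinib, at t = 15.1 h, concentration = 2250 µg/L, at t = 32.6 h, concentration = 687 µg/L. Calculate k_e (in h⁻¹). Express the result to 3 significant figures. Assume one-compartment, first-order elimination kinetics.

0.0678 h⁻¹

k = ln(C₁/C₂) / (t₂ − t₁) = ln(2250/687) / (32.6 − 15.1)
  = 1.186 / 17.50 = 0.06777 h⁻¹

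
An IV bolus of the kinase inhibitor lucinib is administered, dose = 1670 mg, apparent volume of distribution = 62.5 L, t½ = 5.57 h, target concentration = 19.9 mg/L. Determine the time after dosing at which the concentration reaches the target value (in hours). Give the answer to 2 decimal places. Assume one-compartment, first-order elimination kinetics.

2.37 h

C₀ = Dose / Vd = 1670 / 62.5 = 26.72 mg/L
k = ln2 / t½ = 0.693147 / 5.57 = 0.1244 h⁻¹
t = ln(C₀ / C) / k = ln(26.72 / 19.9) / 0.1244
  = ln(1.343) / 0.1244 = 0.2949 / 0.1244 = 2.371 h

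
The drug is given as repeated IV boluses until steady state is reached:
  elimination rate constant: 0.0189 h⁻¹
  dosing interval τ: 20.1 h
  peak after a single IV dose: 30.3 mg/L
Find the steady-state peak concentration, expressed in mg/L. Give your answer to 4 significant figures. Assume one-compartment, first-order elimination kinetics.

e^(−kτ) = e^(−0.01890 × 20.1) = 0.6839
Accumulation ratio R = 1 / (1 − e^(−kτ)) = 1 / (1 − 0.6839) = 3.164
Steady-state peak = C₀ × R = 30.3 × 3.164 = 95.87 mg/L

95.87 mg/L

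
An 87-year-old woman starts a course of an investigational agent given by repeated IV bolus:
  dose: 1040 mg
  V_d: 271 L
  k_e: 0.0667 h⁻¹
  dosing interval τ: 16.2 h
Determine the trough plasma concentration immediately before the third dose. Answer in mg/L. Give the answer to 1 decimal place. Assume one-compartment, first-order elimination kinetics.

C₀ per dose = Dose / Vd = 1040 / 271 = 3.838 mg/L
Fraction remaining after one interval: r = e^(−kτ) = e^(−0.06670 × 16.2) = 0.3394
Before dose 3, 2 doses have been given (aged 1τ, 2τ).
C_trough = C₀ × (r + r²) = 3.838 × (0.3394 + 0.1152) = 1.745 mg/L

1.7 mg/L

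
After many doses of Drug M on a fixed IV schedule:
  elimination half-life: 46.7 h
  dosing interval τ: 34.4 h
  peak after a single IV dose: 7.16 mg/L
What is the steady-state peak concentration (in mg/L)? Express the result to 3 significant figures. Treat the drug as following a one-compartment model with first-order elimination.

k = ln2 / t½ = 0.693147 / 46.7 = 0.01484 h⁻¹
e^(−kτ) = e^(−0.01484 × 34.4) = 0.6002
Accumulation ratio R = 1 / (1 − e^(−kτ)) = 1 / (1 − 0.6002) = 2.501
Steady-state peak = C₀ × R = 7.16 × 2.501 = 17.91 mg/L

17.9 mg/L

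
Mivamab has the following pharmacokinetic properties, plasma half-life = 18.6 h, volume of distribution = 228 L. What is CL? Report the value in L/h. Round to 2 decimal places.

k = ln2 / t½ = 0.693147 / 18.6 = 0.03727 h⁻¹
CL = k × Vd = 0.03727 × 228 = 8.498 L/h

8.50 L/h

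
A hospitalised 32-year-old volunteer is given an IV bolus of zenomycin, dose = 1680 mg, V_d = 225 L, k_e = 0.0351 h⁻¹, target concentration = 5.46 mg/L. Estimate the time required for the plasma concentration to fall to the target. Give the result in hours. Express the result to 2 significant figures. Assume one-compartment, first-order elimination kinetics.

8.9 h

C₀ = Dose / Vd = 1680 / 225 = 7.467 mg/L
t = ln(C₀ / C) / k = ln(7.467 / 5.46) / 0.03510
  = ln(1.368) / 0.03510 = 0.3133 / 0.03510 = 8.926 h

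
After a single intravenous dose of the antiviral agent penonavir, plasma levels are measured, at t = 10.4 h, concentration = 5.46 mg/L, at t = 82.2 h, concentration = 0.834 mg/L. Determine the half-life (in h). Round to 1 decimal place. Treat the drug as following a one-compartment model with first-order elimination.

26.5 h

k = ln(C₁/C₂) / (t₂ − t₁) = ln(5.46/0.834) / (82.2 − 10.4)
  = 1.879 / 71.80 = 0.02617 h⁻¹
t½ = ln2 / k = 0.693147 / 0.02617 = 26.49 h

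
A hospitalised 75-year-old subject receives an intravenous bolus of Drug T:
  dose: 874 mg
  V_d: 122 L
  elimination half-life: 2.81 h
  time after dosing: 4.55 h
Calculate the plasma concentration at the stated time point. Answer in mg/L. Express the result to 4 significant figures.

C₀ = Dose / Vd = 874.0 / 122 = 7.164 mg/L
k = ln2 / t½ = 0.693147 / 2.81 = 0.2467 h⁻¹
C = C₀ · e^(−k·t) = 7.164 × e^(−0.2467 × 4.55)
  = 7.164 × 0.3255 = 2.332 mg/L

2.332 mg/L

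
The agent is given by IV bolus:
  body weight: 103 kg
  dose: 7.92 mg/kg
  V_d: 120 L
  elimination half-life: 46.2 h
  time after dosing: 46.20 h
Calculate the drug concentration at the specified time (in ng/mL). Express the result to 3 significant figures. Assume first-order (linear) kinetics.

Total dose = 7.92 × 103 = 815.8 mg
C₀ = Dose / Vd = 815.8 / 120 = 6.798 mg/L
k = ln2 / t½ = 0.693147 / 46.2 = 0.01500 h⁻¹
t / t½ = 46.20 / 46.2 = 1 half-lives
C = C₀ × (1/2)^1 = 6.798 × 0.5000 = 3.399 mg/L
Convert: 3.399 mg/L × 1000 = 3399 ng/mL

3400 ng/mL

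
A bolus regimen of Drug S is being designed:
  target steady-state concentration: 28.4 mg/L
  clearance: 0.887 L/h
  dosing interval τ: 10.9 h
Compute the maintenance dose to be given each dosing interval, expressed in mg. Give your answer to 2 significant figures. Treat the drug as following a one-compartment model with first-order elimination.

270 mg

At steady state, Dose/τ = Css × CL.
Dose = Css × CL × τ = 28.4 × 0.8870 × 10.9 = 274.6 mg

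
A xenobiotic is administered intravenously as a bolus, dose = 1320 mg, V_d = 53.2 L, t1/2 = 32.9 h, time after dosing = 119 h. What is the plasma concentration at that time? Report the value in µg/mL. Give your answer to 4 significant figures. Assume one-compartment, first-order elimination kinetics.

2.022 µg/mL

C₀ = Dose / Vd = 1320 / 53.2 = 24.81 mg/L
k = ln2 / t½ = 0.693147 / 32.9 = 0.02107 h⁻¹
C = C₀ · e^(−k·t) = 24.81 × e^(−0.02107 × 119)
  = 24.81 × 0.08149 = 2.022 mg/L
(2.022 mg/L = 2.022 µg/mL)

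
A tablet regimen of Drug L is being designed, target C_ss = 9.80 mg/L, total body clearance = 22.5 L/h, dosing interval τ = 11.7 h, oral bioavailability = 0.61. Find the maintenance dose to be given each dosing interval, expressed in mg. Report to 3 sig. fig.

At steady state, F × (Dose/τ) = Css × CL.
Dose = Css × CL × τ / F = 9.80 × 22.50 × 11.7 / 0.61 = 4229 mg

4230 mg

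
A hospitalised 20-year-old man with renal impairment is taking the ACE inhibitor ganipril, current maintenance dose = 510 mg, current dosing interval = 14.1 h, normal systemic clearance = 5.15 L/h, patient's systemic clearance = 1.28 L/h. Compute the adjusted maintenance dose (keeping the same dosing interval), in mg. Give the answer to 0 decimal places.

To keep the same average steady-state level, dosing rate must scale with clearance.
CL ratio = 1.28 / 5.15 = 0.2485
New dose (same interval) = 510 × 0.2485 = 126.7 mg

127 mg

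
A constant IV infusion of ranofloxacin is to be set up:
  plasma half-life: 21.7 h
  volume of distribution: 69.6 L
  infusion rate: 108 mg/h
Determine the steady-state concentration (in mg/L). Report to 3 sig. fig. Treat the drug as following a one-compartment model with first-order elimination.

48.6 mg/L

k = ln2 / t½ = 0.693147 / 21.7 = 0.03194 h⁻¹
CL = k × Vd = 0.03194 × 69.6 = 2.223 L/h
At steady state Css = R₀ / CL = 108 / 2.223 = 48.58 mg/L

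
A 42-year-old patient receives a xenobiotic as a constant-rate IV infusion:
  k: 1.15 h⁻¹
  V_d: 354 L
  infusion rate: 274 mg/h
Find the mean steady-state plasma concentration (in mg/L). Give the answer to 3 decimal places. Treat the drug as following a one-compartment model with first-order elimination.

0.673 mg/L

CL = k × Vd = 1.150 × 354 = 407.1 L/h
At steady state Css = R₀ / CL = 274 / 407.1 = 0.6731 mg/L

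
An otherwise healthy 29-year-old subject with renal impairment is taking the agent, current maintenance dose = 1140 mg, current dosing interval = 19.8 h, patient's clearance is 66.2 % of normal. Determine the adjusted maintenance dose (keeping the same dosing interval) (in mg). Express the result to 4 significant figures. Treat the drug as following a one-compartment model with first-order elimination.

754.7 mg

To keep the same average steady-state level, dosing rate must scale with clearance.
CL ratio = 66.2 / 100 = 0.6620
New dose (same interval) = 1140 × 0.6620 = 754.7 mg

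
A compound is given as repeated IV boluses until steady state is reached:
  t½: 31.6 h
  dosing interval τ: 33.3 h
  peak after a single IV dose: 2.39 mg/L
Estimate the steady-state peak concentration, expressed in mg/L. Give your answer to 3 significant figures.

k = ln2 / t½ = 0.693147 / 31.6 = 0.02194 h⁻¹
e^(−kτ) = e^(−0.02194 × 33.3) = 0.4816
Accumulation ratio R = 1 / (1 − e^(−kτ)) = 1 / (1 − 0.4816) = 1.929
Steady-state peak = C₀ × R = 2.39 × 1.929 = 4.610 mg/L

4.61 mg/L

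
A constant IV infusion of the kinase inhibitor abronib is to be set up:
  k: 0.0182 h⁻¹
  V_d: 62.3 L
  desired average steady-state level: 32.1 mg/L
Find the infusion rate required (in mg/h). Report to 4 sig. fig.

CL = k × Vd = 0.01820 × 62.3 = 1.134 L/h
At steady state, infusion rate R₀ = Css × CL = 32.1 × 1.134 = 36.40 mg/h

36.40 mg/h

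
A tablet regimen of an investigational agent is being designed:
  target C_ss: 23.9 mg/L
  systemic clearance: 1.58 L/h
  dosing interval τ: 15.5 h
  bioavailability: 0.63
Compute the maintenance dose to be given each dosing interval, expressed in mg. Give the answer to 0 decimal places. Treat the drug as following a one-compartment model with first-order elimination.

929 mg

At steady state, F × (Dose/τ) = Css × CL.
Dose = Css × CL × τ / F = 23.9 × 1.580 × 15.5 / 0.63 = 929.1 mg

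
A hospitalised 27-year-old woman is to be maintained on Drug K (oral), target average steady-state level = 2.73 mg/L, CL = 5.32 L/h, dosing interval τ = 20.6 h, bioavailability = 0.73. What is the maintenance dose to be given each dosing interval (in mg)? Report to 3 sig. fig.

410 mg

At steady state, F × (Dose/τ) = Css × CL.
Dose = Css × CL × τ / F = 2.73 × 5.320 × 20.6 / 0.73 = 409.8 mg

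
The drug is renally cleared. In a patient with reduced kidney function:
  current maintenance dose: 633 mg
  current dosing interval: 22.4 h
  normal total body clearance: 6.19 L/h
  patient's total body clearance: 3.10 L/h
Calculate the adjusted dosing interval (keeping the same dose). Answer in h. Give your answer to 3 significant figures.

To keep the same average steady-state level, dosing rate must scale with clearance.
CL ratio = 3.10 / 6.19 = 0.5008
New interval (same dose) = 22.4 / 0.5008 = 44.73 h

44.7 h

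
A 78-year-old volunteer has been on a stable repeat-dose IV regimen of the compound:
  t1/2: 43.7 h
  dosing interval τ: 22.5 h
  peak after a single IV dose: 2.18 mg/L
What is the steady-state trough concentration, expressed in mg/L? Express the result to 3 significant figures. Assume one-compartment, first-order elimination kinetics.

5.08 mg/L

k = ln2 / t½ = 0.693147 / 43.7 = 0.01586 h⁻¹
e^(−kτ) = e^(−0.01586 × 22.5) = 0.6999
Accumulation ratio R = 1 / (1 − e^(−kτ)) = 1 / (1 − 0.6999) = 3.332
Steady-state trough = C₀ × R × e^(−kτ) = 2.18 × 3.332 × 0.6999 = 5.084 mg/L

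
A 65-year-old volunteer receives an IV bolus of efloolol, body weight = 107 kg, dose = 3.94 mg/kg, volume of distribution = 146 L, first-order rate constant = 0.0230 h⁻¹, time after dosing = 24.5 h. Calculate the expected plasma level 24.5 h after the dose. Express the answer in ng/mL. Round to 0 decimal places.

Total dose = 3.94 × 107 = 421.6 mg
C₀ = Dose / Vd = 421.6 / 146 = 2.888 mg/L
C = C₀ · e^(−k·t) = 2.888 × e^(−0.02300 × 24.5)
  = 2.888 × 0.5692 = 1.644 mg/L
Convert: 1.644 mg/L × 1000 = 1644 ng/mL

1644 ng/mL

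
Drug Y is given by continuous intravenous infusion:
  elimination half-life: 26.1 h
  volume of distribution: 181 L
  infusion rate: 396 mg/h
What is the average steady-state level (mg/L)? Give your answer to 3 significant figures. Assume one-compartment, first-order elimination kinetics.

82.4 mg/L

k = ln2 / t½ = 0.693147 / 26.1 = 0.02656 h⁻¹
CL = k × Vd = 0.02656 × 181 = 4.807 L/h
At steady state Css = R₀ / CL = 396 / 4.807 = 82.38 mg/L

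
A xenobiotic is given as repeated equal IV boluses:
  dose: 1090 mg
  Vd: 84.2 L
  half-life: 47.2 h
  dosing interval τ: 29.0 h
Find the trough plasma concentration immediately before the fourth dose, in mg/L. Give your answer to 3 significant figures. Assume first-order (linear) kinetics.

17.6 mg/L

C₀ per dose = Dose / Vd = 1090 / 84.2 = 12.95 mg/L
k = ln2 / t½ = 0.693147 / 47.2 = 0.01469 h⁻¹
Fraction remaining after one interval: r = e^(−kτ) = e^(−0.01469 × 29.0) = 0.6531
Before dose 4, 3 doses have been given (aged 1τ, 2τ, 3τ).
C_trough = C₀ × (r + r² + … + r^3) = C₀ × r(1−r^3)/(1−r)
        = 12.95 × 0.6531 × (1 − 0.2786) / (1 − 0.6531) = 17.59 mg/L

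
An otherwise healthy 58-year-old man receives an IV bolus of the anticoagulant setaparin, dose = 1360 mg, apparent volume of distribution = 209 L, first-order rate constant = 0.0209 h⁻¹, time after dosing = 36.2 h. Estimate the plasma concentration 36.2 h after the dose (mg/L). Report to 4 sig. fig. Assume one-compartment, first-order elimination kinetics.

3.054 mg/L

C₀ = Dose / Vd = 1360 / 209 = 6.507 mg/L
C = C₀ · e^(−k·t) = 6.507 × e^(−0.02090 × 36.2)
  = 6.507 × 0.4693 = 3.054 mg/L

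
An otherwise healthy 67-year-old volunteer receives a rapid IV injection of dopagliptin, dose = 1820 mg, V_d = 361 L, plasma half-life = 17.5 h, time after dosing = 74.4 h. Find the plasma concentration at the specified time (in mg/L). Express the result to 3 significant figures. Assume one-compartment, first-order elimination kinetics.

0.265 mg/L

C₀ = Dose / Vd = 1820 / 361 = 5.042 mg/L
k = ln2 / t½ = 0.693147 / 17.5 = 0.03961 h⁻¹
C = C₀ · e^(−k·t) = 5.042 × e^(−0.03961 × 74.4)
  = 5.042 × 0.05250 = 0.2647 mg/L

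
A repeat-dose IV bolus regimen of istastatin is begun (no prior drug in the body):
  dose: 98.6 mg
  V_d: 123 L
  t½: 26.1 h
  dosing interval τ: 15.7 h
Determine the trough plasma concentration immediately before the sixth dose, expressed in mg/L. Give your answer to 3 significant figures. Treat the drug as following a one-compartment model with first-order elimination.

1.36 mg/L

C₀ per dose = Dose / Vd = 98.6 / 123 = 0.8016 mg/L
k = ln2 / t½ = 0.693147 / 26.1 = 0.02656 h⁻¹
Fraction remaining after one interval: r = e^(−kτ) = e^(−0.02656 × 15.7) = 0.6590
Before dose 6, 5 doses have been given (aged 1τ, 2τ, 3τ, 4τ, 5τ).
C_trough = C₀ × (r + r² + … + r^5) = C₀ × r(1−r^5)/(1−r)
        = 0.8016 × 0.6590 × (1 − 0.1243) / (1 − 0.6590) = 1.357 mg/L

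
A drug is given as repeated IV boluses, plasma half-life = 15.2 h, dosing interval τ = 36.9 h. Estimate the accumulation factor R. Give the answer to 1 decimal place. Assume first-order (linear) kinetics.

1.2

k = ln2 / t½ = 0.693147 / 15.2 = 0.04560 h⁻¹
e^(−kτ) = e^(−0.04560 × 36.9) = 0.1859
Accumulation ratio R = 1 / (1 − e^(−kτ)) = 1 / (1 − 0.1859) = 1.228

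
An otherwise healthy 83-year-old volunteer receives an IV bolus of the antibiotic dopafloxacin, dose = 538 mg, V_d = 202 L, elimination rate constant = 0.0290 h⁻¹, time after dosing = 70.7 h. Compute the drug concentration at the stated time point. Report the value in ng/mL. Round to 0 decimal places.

C₀ = Dose / Vd = 538.0 / 202 = 2.663 mg/L
C = C₀ · e^(−k·t) = 2.663 × e^(−0.02900 × 70.7)
  = 2.663 × 0.1287 = 0.3427 mg/L
Convert: 0.3427 mg/L × 1000 = 342.7 ng/mL

343 ng/mL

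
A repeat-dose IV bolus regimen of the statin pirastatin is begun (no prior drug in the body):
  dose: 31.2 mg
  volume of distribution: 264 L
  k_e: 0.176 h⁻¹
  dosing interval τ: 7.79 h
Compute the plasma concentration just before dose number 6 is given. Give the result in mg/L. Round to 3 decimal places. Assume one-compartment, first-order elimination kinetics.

0.040 mg/L

C₀ per dose = Dose / Vd = 31.2 / 264 = 0.1182 mg/L
Fraction remaining after one interval: r = e^(−kτ) = e^(−0.1760 × 7.79) = 0.2538
Before dose 6, 5 doses have been given (aged 1τ, 2τ, 3τ, 4τ, 5τ).
C_trough = C₀ × (r + r² + … + r^5) = C₀ × r(1−r^5)/(1−r)
        = 0.1182 × 0.2538 × (1 − 0.001053) / (1 − 0.2538) = 0.04016 mg/L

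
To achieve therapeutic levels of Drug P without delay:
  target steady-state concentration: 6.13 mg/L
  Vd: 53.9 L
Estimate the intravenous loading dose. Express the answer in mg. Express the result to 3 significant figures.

LD = Css × Vd = 6.13 × 53.9 = 330.4 mg

330 mg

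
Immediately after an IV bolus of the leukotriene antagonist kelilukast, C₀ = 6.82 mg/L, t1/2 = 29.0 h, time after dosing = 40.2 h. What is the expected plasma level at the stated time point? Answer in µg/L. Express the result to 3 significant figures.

2610 µg/L

k = ln2 / t½ = 0.693147 / 29.0 = 0.02390 h⁻¹
C = C₀ · e^(−k·t) = 6.820 × e^(−0.02390 × 40.2)
  = 6.820 × 0.3826 = 2.609 mg/L
Convert: 2.609 mg/L × 1000 = 2609 µg/L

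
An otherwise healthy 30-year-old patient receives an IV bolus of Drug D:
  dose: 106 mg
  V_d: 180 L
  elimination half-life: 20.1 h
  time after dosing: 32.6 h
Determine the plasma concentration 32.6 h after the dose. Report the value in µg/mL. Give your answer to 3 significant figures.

C₀ = Dose / Vd = 106.0 / 180 = 0.5889 mg/L
k = ln2 / t½ = 0.693147 / 20.1 = 0.03448 h⁻¹
C = C₀ · e^(−k·t) = 0.5889 × e^(−0.03448 × 32.6)
  = 0.5889 × 0.3250 = 0.1914 mg/L
(0.1914 mg/L = 0.1914 µg/mL)

0.191 µg/mL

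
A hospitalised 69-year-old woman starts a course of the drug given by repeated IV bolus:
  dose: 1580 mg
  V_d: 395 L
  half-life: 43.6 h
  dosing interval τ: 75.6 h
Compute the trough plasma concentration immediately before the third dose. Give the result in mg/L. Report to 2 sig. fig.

C₀ per dose = Dose / Vd = 1580 / 395 = 4.000 mg/L
k = ln2 / t½ = 0.693147 / 43.6 = 0.01590 h⁻¹
Fraction remaining after one interval: r = e^(−kτ) = e^(−0.01590 × 75.6) = 0.3006
Before dose 3, 2 doses have been given (aged 1τ, 2τ).
C_trough = C₀ × (r + r²) = 4.000 × (0.3006 + 0.09036) = 1.564 mg/L

1.6 mg/L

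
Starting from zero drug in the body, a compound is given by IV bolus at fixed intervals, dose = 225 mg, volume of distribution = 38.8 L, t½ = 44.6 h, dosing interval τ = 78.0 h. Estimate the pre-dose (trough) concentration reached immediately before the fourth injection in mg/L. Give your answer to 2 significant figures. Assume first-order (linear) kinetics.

2.4 mg/L

C₀ per dose = Dose / Vd = 225 / 38.8 = 5.799 mg/L
k = ln2 / t½ = 0.693147 / 44.6 = 0.01554 h⁻¹
Fraction remaining after one interval: r = e^(−kτ) = e^(−0.01554 × 78.0) = 0.2976
Before dose 4, 3 doses have been given (aged 1τ, 2τ, 3τ).
C_trough = C₀ × (r + r² + … + r^3) = C₀ × r(1−r^3)/(1−r)
        = 5.799 × 0.2976 × (1 − 0.02636) / (1 − 0.2976) = 2.392 mg/L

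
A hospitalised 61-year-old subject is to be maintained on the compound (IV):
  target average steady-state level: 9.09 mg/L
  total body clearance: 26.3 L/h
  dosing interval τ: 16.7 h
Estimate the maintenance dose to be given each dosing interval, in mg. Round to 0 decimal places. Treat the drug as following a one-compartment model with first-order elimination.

At steady state, Dose/τ = Css × CL.
Dose = Css × CL × τ = 9.09 × 26.30 × 16.7 = 3992 mg

3992 mg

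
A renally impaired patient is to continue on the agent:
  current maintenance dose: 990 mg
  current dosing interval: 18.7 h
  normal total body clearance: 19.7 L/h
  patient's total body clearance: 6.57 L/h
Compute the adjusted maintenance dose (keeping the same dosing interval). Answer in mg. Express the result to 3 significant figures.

To keep the same average steady-state level, dosing rate must scale with clearance.
CL ratio = 6.57 / 19.7 = 0.3335
New dose (same interval) = 990 × 0.3335 = 330.2 mg

330 mg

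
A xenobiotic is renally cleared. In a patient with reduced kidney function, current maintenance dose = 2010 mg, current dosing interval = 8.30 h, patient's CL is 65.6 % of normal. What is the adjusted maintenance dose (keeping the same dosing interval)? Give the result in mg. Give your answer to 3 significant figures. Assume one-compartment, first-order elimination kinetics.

1320 mg

To keep the same average steady-state level, dosing rate must scale with clearance.
CL ratio = 65.6 / 100 = 0.6560
New dose (same interval) = 2010 × 0.6560 = 1319 mg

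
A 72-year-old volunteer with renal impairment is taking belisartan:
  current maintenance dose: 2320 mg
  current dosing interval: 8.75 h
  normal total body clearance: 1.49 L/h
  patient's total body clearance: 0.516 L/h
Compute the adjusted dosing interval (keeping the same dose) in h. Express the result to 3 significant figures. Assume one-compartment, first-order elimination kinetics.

To keep the same average steady-state level, dosing rate must scale with clearance.
CL ratio = 0.516 / 1.49 = 0.3463
New interval (same dose) = 8.75 / 0.3463 = 25.27 h

25.3 h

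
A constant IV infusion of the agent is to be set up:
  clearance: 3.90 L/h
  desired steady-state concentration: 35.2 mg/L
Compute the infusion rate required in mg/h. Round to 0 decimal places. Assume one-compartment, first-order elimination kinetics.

137 mg/h

At steady state, infusion rate R₀ = Css × CL = 35.2 × 3.900 = 137.3 mg/h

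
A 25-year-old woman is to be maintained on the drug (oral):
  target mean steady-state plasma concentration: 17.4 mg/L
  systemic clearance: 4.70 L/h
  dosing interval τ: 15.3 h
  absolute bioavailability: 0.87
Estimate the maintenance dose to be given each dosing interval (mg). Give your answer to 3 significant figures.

At steady state, F × (Dose/τ) = Css × CL.
Dose = Css × CL × τ / F = 17.4 × 4.700 × 15.3 / 0.87 = 1438 mg

1440 mg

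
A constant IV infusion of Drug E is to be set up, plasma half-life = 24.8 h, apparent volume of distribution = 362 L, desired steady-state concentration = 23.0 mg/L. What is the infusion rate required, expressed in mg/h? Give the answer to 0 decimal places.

k = ln2 / t½ = 0.693147 / 24.8 = 0.02795 h⁻¹
CL = k × Vd = 0.02795 × 362 = 10.12 L/h
At steady state, infusion rate R₀ = Css × CL = 23.0 × 10.12 = 232.8 mg/h

233 mg/h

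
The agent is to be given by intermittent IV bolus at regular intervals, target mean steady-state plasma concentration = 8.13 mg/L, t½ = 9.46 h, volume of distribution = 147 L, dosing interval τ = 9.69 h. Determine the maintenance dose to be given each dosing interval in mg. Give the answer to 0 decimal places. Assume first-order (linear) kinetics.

849 mg

k = ln2 / t½ = 0.693147 / 9.46 = 0.07327 h⁻¹
CL = k × Vd = 0.07327 × 147 = 10.77 L/h
At steady state, Dose/τ = Css × CL.
Dose = Css × CL × τ = 8.13 × 10.77 × 9.69 = 848.5 mg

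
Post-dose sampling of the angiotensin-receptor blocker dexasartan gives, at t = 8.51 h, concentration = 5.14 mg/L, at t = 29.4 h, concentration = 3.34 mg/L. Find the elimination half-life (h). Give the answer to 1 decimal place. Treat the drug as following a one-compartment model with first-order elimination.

k = ln(C₁/C₂) / (t₂ − t₁) = ln(5.14/3.34) / (29.4 − 8.51)
  = 0.4311 / 20.89 = 0.02064 h⁻¹
t½ = ln2 / k = 0.693147 / 0.02064 = 33.58 h

33.6 h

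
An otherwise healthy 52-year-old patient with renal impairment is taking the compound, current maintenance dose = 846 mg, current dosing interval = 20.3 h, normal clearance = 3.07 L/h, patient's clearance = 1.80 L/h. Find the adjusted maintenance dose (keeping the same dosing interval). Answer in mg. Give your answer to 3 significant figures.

To keep the same average steady-state level, dosing rate must scale with clearance.
CL ratio = 1.80 / 3.07 = 0.5863
New dose (same interval) = 846 × 0.5863 = 496.0 mg

496 mg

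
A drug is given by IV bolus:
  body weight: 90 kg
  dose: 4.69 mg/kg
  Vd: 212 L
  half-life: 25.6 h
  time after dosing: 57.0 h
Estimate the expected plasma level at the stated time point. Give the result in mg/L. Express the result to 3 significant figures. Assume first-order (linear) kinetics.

0.425 mg/L

Total dose = 4.69 × 90 = 422.1 mg
C₀ = Dose / Vd = 422.1 / 212 = 1.991 mg/L
k = ln2 / t½ = 0.693147 / 25.6 = 0.02708 h⁻¹
C = C₀ · e^(−k·t) = 1.991 × e^(−0.02708 × 57.0)
  = 1.991 × 0.2136 = 0.4253 mg/L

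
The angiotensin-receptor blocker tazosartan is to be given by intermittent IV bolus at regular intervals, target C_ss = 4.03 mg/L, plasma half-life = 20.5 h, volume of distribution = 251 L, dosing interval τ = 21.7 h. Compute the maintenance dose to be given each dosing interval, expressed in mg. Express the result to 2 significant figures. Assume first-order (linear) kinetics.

740 mg

k = ln2 / t½ = 0.693147 / 20.5 = 0.03381 h⁻¹
CL = k × Vd = 0.03381 × 251 = 8.486 L/h
At steady state, Dose/τ = Css × CL.
Dose = Css × CL × τ = 4.03 × 8.486 × 21.7 = 742.1 mg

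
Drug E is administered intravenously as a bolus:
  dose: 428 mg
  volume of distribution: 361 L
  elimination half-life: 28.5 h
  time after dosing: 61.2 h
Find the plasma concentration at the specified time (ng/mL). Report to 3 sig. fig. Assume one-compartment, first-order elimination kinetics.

268 ng/mL

C₀ = Dose / Vd = 428.0 / 361 = 1.186 mg/L
k = ln2 / t½ = 0.693147 / 28.5 = 0.02432 h⁻¹
C = C₀ · e^(−k·t) = 1.186 × e^(−0.02432 × 61.2)
  = 1.186 × 0.2257 = 0.2677 mg/L
Convert: 0.2677 mg/L × 1000 = 267.7 ng/mL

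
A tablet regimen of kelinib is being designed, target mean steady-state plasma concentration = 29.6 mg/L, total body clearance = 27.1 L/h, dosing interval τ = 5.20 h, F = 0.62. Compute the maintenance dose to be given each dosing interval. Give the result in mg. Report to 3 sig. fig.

At steady state, F × (Dose/τ) = Css × CL.
Dose = Css × CL × τ / F = 29.6 × 27.10 × 5.20 / 0.62 = 6728 mg

6730 mg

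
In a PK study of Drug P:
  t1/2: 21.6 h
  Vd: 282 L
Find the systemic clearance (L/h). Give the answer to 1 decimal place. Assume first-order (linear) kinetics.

9.0 L/h

k = ln2 / t½ = 0.693147 / 21.6 = 0.03209 h⁻¹
CL = k × Vd = 0.03209 × 282 = 9.049 L/h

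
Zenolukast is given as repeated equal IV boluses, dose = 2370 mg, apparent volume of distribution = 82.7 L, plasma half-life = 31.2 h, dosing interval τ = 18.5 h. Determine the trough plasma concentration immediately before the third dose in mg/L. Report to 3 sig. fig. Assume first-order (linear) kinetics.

31.6 mg/L

C₀ per dose = Dose / Vd = 2370 / 82.7 = 28.66 mg/L
k = ln2 / t½ = 0.693147 / 31.2 = 0.02222 h⁻¹
Fraction remaining after one interval: r = e^(−kτ) = e^(−0.02222 × 18.5) = 0.6629
Before dose 3, 2 doses have been given (aged 1τ, 2τ).
C_trough = C₀ × (r + r²) = 28.66 × (0.6629 + 0.4394) = 31.59 mg/L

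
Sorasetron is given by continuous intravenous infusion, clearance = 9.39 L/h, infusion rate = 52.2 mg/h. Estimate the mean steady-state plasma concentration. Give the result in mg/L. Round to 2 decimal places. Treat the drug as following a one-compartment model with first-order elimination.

At steady state Css = R₀ / CL = 52.2 / 9.390 = 5.559 mg/L

5.56 mg/L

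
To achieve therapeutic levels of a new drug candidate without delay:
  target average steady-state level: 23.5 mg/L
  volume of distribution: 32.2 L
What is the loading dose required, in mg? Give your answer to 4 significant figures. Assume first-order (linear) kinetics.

LD = Css × Vd = 23.5 × 32.2 = 756.7 mg

756.7 mg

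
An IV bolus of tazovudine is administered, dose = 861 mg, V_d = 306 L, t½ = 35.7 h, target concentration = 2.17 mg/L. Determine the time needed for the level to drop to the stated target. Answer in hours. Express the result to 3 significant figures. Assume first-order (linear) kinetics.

13.4 h

C₀ = Dose / Vd = 861.0 / 306 = 2.814 mg/L
k = ln2 / t½ = 0.693147 / 35.7 = 0.01942 h⁻¹
t = ln(C₀ / C) / k = ln(2.814 / 2.17) / 0.01942
  = ln(1.297) / 0.01942 = 0.2601 / 0.01942 = 13.39 h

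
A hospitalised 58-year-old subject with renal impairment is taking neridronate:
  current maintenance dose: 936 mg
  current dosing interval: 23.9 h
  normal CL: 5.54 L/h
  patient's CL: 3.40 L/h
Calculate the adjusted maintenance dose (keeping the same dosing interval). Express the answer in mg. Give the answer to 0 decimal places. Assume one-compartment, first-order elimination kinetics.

To keep the same average steady-state level, dosing rate must scale with clearance.
CL ratio = 3.40 / 5.54 = 0.6137
New dose (same interval) = 936 × 0.6137 = 574.4 mg

574 mg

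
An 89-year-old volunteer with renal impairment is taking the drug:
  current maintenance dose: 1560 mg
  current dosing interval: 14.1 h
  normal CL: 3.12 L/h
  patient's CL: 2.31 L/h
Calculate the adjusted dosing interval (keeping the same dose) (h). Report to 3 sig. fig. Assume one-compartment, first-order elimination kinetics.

19.0 h

To keep the same average steady-state level, dosing rate must scale with clearance.
CL ratio = 2.31 / 3.12 = 0.7404
New interval (same dose) = 14.1 / 0.7404 = 19.04 h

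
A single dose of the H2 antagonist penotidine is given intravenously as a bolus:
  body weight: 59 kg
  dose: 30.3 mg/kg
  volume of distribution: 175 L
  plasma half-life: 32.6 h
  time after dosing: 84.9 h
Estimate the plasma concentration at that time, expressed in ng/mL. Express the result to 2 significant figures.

Total dose = 30.3 × 59 = 1788 mg
C₀ = Dose / Vd = 1788 / 175 = 10.22 mg/L
k = ln2 / t½ = 0.693147 / 32.6 = 0.02126 h⁻¹
C = C₀ · e^(−k·t) = 10.22 × e^(−0.02126 × 84.9)
  = 10.22 × 0.1645 = 1.681 mg/L
Convert: 1.681 mg/L × 1000 = 1681 ng/mL

1700 ng/mL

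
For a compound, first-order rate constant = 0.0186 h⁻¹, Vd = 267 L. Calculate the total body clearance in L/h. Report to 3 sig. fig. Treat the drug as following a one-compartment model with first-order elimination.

4.97 L/h

CL = k × Vd = 0.0186 × 267 = 4.966 L/h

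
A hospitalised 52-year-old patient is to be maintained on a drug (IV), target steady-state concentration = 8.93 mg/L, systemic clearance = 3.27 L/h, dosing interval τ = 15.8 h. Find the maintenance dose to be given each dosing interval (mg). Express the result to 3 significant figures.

461 mg

At steady state, Dose/τ = Css × CL.
Dose = Css × CL × τ = 8.93 × 3.270 × 15.8 = 461.4 mg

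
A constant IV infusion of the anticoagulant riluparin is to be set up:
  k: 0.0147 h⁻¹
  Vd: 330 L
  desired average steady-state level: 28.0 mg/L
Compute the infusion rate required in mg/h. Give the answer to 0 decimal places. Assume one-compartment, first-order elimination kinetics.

CL = k × Vd = 0.01470 × 330 = 4.851 L/h
At steady state, infusion rate R₀ = Css × CL = 28.0 × 4.851 = 135.8 mg/h

136 mg/h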